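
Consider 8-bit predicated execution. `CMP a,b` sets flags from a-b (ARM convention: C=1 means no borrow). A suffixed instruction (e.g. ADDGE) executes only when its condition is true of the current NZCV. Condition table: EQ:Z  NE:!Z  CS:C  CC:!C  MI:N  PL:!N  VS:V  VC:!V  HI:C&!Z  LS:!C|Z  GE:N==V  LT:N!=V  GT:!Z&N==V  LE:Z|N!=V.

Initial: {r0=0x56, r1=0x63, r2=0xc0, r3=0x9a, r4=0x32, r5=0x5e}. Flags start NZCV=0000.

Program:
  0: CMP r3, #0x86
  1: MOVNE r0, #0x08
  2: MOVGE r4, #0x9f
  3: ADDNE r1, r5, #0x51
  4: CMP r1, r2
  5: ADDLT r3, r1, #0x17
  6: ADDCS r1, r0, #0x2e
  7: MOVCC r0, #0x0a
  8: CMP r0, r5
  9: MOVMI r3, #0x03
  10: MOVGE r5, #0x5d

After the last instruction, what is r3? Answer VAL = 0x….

VAL = 0x03

[0] flags=0010 → (cmp)
[1] flags=0010 NE?T → r0=0x08
[2] flags=0010 GE?T → r4=0x9f
[3] flags=0010 NE?T → r1=0xaf
[4] flags=1000 → (cmp)
[5] flags=1000 LT?T → r3=0xc6
[6] flags=1000 CS?F → skip
[7] flags=1000 CC?T → r0=0x0a
[8] flags=1000 → (cmp)
[9] flags=1000 MI?T → r3=0x03
[10] flags=1000 GE?F → skip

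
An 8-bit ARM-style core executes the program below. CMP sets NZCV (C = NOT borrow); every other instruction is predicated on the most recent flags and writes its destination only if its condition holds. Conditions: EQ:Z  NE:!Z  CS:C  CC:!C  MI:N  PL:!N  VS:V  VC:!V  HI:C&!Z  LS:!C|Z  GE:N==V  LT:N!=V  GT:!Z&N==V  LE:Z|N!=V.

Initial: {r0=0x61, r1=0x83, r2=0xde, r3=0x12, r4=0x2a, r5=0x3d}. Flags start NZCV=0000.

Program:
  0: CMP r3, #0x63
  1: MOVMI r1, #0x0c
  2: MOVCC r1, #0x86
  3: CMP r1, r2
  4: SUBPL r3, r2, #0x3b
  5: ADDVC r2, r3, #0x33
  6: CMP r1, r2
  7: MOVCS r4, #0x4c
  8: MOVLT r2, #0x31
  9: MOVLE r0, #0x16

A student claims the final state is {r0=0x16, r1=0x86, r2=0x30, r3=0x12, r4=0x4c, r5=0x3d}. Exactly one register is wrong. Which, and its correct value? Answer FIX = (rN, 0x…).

FIX = (r2, 0x31)

0: ✓ CMP  NZCV=1000
1: ✓ MOVMI  r1←0x0c
2: ✓ MOVCC  r1←0x86
3: ✓ CMP  NZCV=1000
4: · SUBPL
5: ✓ ADDVC  r2←0x45
6: ✓ CMP  NZCV=0011
7: ✓ MOVCS  r4←0x4c
8: ✓ MOVLT  r2←0x31
9: ✓ MOVLE  r0←0x16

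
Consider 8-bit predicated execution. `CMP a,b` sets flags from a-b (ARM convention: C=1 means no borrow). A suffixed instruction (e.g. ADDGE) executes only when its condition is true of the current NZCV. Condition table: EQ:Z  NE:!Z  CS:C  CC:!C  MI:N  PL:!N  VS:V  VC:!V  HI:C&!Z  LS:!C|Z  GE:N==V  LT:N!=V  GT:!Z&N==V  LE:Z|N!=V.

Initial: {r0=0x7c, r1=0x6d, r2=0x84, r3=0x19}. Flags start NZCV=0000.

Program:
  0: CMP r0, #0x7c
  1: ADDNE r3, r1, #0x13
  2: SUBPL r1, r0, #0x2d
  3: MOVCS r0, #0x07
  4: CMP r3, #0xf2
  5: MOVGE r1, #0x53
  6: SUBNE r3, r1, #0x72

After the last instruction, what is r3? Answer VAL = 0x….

0: ✓ CMP  NZCV=0110
1: · ADDNE
2: ✓ SUBPL  r1←0x4f
3: ✓ MOVCS  r0←0x07
4: ✓ CMP  NZCV=0000
5: ✓ MOVGE  r1←0x53
6: ✓ SUBNE  r3←0xe1

VAL = 0xe1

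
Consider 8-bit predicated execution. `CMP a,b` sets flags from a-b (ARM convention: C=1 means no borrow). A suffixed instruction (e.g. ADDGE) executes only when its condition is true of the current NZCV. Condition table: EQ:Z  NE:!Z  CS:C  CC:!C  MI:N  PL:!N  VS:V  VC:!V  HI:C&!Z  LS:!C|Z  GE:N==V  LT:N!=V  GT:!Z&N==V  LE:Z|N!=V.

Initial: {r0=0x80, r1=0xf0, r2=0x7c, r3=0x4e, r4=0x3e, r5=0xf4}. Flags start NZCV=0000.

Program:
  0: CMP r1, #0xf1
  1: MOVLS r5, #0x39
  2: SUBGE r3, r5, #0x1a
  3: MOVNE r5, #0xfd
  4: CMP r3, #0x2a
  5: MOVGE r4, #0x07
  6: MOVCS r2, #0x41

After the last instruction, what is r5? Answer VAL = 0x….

VAL = 0xfd

0: ✓ CMP  NZCV=1000
1: ✓ MOVLS  r5←0x39
2: · SUBGE
3: ✓ MOVNE  r5←0xfd
4: ✓ CMP  NZCV=0010
5: ✓ MOVGE  r4←0x07
6: ✓ MOVCS  r2←0x41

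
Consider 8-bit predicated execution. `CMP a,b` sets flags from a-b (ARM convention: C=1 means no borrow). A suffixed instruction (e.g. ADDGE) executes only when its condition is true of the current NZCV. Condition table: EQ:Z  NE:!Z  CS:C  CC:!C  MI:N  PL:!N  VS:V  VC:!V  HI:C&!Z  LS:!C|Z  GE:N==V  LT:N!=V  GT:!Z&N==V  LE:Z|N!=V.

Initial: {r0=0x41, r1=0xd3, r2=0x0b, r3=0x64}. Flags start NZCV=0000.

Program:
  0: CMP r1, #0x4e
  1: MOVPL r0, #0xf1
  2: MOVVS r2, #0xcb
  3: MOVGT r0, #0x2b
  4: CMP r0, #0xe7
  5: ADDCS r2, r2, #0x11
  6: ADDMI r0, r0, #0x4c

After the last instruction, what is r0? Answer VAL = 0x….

VAL = 0x41

0: ✓ CMP  NZCV=1010
1: · MOVPL
2: · MOVVS
3: · MOVGT
4: ✓ CMP  NZCV=0000
5: · ADDCS
6: · ADDMI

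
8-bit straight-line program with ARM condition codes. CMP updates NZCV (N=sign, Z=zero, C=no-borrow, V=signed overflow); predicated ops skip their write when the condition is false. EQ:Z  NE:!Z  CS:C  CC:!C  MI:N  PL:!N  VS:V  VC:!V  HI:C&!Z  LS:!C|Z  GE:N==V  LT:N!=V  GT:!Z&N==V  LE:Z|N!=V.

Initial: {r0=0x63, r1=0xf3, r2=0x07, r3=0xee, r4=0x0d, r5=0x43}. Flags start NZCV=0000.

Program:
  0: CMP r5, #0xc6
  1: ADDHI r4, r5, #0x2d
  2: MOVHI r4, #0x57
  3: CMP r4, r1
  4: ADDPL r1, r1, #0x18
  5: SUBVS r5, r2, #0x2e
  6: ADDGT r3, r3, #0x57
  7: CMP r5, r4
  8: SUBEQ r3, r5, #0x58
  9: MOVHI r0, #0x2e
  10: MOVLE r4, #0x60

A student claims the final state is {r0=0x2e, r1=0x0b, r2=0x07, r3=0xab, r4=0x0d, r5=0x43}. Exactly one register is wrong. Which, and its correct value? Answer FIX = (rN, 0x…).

[0] flags=0000 → (cmp)
[1] flags=0000 HI?F → skip
[2] flags=0000 HI?F → skip
[3] flags=0000 → (cmp)
[4] flags=0000 PL?T → r1=0x0b
[5] flags=0000 VS?F → skip
[6] flags=0000 GT?T → r3=0x45
[7] flags=0010 → (cmp)
[8] flags=0010 EQ?F → skip
[9] flags=0010 HI?T → r0=0x2e
[10] flags=0010 LE?F → skip

FIX = (r3, 0x45)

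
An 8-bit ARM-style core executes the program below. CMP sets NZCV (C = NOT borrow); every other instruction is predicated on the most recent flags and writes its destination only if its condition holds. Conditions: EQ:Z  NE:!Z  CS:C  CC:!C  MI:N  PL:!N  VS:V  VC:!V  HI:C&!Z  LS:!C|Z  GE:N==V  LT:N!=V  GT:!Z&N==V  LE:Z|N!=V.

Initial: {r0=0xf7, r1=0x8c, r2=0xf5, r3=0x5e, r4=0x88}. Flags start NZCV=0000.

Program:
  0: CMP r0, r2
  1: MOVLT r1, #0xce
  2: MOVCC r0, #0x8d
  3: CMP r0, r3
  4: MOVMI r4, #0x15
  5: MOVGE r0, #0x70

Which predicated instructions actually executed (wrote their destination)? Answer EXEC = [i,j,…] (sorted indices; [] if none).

EXEC = [4]

[0] flags=0010 → (cmp)
[1] flags=0010 LT?F → skip
[2] flags=0010 CC?F → skip
[3] flags=1010 → (cmp)
[4] flags=1010 MI?T → r4=0x15
[5] flags=1010 GE?F → skip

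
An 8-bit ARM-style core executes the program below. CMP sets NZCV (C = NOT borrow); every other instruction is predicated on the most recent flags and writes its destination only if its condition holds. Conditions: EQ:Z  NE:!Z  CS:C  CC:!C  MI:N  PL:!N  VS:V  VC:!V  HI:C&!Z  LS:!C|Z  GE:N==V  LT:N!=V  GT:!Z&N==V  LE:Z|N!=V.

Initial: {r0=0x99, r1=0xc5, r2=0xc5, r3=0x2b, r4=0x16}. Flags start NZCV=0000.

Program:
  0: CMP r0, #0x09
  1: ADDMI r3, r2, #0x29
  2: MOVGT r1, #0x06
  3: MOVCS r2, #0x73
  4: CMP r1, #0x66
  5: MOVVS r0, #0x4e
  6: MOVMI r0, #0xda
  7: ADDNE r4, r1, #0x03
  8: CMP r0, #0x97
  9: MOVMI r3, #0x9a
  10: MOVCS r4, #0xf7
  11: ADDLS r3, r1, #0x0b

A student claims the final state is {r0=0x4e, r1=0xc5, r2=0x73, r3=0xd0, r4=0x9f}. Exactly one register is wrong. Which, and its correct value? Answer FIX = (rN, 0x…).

0: ✓ CMP  NZCV=1010
1: ✓ ADDMI  r3←0xee
2: · MOVGT
3: ✓ MOVCS  r2←0x73
4: ✓ CMP  NZCV=0011
5: ✓ MOVVS  r0←0x4e
6: · MOVMI
7: ✓ ADDNE  r4←0xc8
8: ✓ CMP  NZCV=1001
9: ✓ MOVMI  r3←0x9a
10: · MOVCS
11: ✓ ADDLS  r3←0xd0

FIX = (r4, 0xc8)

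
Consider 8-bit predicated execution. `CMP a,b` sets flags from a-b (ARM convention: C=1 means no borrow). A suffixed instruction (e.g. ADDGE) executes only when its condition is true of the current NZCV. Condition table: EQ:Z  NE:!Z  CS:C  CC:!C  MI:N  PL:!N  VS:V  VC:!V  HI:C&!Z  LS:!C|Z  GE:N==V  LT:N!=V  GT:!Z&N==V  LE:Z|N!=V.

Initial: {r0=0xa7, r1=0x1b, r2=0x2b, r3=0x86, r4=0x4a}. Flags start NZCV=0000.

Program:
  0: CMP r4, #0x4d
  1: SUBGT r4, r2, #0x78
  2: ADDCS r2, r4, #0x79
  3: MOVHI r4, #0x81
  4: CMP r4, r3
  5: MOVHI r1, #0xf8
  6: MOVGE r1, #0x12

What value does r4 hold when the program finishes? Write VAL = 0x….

[0] flags=1000 → (cmp)
[1] flags=1000 GT?F → skip
[2] flags=1000 CS?F → skip
[3] flags=1000 HI?F → skip
[4] flags=1001 → (cmp)
[5] flags=1001 HI?F → skip
[6] flags=1001 GE?T → r1=0x12

VAL = 0x4a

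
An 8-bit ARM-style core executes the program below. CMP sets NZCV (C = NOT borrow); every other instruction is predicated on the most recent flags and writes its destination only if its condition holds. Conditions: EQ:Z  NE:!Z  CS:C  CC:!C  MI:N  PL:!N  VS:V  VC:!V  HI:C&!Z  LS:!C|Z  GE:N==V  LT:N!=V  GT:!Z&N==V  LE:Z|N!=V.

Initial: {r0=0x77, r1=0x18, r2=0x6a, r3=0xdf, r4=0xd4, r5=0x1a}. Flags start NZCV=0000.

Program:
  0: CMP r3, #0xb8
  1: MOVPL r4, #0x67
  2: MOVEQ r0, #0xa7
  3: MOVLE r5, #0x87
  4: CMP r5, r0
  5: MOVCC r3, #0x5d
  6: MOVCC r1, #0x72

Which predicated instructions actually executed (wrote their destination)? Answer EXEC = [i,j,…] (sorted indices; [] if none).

0: ✓ CMP  NZCV=0010
1: ✓ MOVPL  r4←0x67
2: · MOVEQ
3: · MOVLE
4: ✓ CMP  NZCV=1000
5: ✓ MOVCC  r3←0x5d
6: ✓ MOVCC  r1←0x72

EXEC = [1,5,6]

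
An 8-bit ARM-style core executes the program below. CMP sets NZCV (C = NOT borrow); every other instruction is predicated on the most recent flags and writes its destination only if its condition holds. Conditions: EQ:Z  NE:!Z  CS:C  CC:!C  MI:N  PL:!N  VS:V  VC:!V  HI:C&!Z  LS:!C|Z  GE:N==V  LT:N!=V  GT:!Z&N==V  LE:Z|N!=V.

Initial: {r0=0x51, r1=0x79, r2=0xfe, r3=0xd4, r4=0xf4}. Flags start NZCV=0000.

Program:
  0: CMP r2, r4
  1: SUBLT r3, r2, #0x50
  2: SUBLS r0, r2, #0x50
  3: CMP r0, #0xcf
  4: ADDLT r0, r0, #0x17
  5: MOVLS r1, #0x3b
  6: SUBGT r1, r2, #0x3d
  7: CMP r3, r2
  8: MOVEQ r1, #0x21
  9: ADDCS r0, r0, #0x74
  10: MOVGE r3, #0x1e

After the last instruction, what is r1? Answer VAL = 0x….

VAL = 0xc1

0: ✓ CMP  NZCV=0010
1: · SUBLT
2: · SUBLS
3: ✓ CMP  NZCV=1001
4: · ADDLT
5: ✓ MOVLS  r1←0x3b
6: ✓ SUBGT  r1←0xc1
7: ✓ CMP  NZCV=1000
8: · MOVEQ
9: · ADDCS
10: · MOVGE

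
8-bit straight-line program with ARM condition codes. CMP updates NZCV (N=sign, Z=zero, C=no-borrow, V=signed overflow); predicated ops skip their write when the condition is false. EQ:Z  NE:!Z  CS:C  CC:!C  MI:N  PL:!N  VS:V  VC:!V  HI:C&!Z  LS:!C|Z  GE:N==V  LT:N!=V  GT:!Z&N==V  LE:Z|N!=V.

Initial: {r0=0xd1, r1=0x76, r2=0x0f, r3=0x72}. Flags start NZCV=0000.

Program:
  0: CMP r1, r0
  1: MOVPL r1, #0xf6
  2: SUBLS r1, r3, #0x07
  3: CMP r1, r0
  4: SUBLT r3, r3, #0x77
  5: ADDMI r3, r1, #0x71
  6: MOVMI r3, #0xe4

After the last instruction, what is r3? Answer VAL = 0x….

0: ✓ CMP  NZCV=1001
1: · MOVPL
2: ✓ SUBLS  r1←0x6b
3: ✓ CMP  NZCV=1001
4: · SUBLT
5: ✓ ADDMI  r3←0xdc
6: ✓ MOVMI  r3←0xe4

VAL = 0xe4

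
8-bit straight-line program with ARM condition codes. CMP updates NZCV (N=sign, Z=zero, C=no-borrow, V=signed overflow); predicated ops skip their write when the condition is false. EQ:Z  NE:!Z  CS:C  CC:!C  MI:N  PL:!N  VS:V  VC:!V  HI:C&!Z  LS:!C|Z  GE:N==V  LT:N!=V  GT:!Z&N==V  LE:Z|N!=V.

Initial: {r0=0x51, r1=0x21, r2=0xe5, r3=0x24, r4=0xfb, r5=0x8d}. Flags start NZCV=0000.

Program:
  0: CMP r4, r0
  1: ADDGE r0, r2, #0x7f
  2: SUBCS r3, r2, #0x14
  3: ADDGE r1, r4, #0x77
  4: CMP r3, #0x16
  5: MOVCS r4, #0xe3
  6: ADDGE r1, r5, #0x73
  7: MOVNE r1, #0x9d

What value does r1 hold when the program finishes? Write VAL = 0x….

VAL = 0x9d

0: ✓ CMP  NZCV=1010
1: · ADDGE
2: ✓ SUBCS  r3←0xd1
3: · ADDGE
4: ✓ CMP  NZCV=1010
5: ✓ MOVCS  r4←0xe3
6: · ADDGE
7: ✓ MOVNE  r1←0x9d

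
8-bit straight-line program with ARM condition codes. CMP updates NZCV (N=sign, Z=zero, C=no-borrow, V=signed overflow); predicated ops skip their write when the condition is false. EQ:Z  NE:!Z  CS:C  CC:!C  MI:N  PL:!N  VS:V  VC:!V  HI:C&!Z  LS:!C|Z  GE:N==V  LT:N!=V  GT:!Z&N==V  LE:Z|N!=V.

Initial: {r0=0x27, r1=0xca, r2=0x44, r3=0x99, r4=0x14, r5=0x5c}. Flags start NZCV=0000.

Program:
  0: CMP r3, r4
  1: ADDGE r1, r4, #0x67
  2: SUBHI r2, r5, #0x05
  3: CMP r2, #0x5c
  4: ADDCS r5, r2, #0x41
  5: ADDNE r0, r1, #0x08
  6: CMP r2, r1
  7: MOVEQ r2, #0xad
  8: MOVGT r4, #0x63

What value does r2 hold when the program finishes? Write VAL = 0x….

VAL = 0x57

[0] flags=1010 → (cmp)
[1] flags=1010 GE?F → skip
[2] flags=1010 HI?T → r2=0x57
[3] flags=1000 → (cmp)
[4] flags=1000 CS?F → skip
[5] flags=1000 NE?T → r0=0xd2
[6] flags=1001 → (cmp)
[7] flags=1001 EQ?F → skip
[8] flags=1001 GT?T → r4=0x63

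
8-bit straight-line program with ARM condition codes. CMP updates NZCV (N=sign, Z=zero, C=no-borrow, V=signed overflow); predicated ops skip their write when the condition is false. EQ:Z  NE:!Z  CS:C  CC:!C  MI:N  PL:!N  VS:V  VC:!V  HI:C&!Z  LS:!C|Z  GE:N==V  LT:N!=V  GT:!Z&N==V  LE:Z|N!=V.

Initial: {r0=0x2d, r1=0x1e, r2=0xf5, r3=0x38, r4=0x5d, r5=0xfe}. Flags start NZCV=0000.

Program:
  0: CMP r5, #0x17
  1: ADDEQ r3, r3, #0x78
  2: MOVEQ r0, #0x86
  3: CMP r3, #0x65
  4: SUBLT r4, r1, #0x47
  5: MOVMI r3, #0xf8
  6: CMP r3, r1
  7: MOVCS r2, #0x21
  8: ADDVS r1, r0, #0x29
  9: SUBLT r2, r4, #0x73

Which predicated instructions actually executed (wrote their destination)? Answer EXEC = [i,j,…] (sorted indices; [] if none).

EXEC = [4,5,7,9]

[0] flags=1010 → (cmp)
[1] flags=1010 EQ?F → skip
[2] flags=1010 EQ?F → skip
[3] flags=1000 → (cmp)
[4] flags=1000 LT?T → r4=0xd7
[5] flags=1000 MI?T → r3=0xf8
[6] flags=1010 → (cmp)
[7] flags=1010 CS?T → r2=0x21
[8] flags=1010 VS?F → skip
[9] flags=1010 LT?T → r2=0x64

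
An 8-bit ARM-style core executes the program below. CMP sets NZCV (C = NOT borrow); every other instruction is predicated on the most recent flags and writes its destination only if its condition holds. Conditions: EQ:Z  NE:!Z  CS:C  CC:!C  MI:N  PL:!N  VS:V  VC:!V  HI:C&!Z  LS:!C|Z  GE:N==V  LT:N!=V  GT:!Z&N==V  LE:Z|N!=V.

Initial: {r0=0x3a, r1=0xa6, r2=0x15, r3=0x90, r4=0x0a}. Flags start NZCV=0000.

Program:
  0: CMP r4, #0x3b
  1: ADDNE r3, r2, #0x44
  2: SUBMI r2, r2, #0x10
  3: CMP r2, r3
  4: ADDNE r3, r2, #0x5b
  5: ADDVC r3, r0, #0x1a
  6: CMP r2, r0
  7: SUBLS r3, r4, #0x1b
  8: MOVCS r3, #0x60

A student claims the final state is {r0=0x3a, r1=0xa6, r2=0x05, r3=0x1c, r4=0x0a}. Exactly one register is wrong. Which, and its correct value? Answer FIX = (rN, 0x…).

FIX = (r3, 0xef)

[0] flags=1000 → (cmp)
[1] flags=1000 NE?T → r3=0x59
[2] flags=1000 MI?T → r2=0x05
[3] flags=1000 → (cmp)
[4] flags=1000 NE?T → r3=0x60
[5] flags=1000 VC?T → r3=0x54
[6] flags=1000 → (cmp)
[7] flags=1000 LS?T → r3=0xef
[8] flags=1000 CS?F → skip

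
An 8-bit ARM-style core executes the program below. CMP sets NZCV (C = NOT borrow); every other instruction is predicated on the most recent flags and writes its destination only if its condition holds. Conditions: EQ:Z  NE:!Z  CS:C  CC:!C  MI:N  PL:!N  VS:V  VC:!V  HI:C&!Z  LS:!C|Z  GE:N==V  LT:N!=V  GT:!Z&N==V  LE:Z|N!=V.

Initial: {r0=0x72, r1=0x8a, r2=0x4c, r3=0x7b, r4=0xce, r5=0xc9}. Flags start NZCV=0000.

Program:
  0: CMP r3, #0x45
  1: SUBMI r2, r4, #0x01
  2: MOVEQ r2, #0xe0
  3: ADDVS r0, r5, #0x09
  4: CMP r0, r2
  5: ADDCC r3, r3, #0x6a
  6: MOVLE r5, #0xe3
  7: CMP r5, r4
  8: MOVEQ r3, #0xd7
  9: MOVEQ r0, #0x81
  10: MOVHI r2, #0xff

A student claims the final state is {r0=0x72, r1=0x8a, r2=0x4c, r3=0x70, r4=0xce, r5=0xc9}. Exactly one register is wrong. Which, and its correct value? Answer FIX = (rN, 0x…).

FIX = (r3, 0x7b)

[0] flags=0010 → (cmp)
[1] flags=0010 MI?F → skip
[2] flags=0010 EQ?F → skip
[3] flags=0010 VS?F → skip
[4] flags=0010 → (cmp)
[5] flags=0010 CC?F → skip
[6] flags=0010 LE?F → skip
[7] flags=1000 → (cmp)
[8] flags=1000 EQ?F → skip
[9] flags=1000 EQ?F → skip
[10] flags=1000 HI?F → skip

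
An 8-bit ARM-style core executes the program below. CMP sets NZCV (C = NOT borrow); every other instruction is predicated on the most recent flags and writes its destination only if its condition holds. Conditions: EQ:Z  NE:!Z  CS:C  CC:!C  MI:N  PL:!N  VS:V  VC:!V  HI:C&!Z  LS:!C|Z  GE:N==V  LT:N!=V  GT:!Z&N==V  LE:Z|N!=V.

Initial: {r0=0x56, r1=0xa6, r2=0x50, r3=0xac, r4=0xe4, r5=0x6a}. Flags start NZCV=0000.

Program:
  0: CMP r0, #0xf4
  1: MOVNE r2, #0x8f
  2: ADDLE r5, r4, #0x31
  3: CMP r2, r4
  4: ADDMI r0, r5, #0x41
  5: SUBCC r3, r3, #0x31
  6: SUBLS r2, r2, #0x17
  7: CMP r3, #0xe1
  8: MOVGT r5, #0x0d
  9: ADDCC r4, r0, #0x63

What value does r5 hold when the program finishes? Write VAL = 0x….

VAL = 0x0d

[0] flags=0000 → (cmp)
[1] flags=0000 NE?T → r2=0x8f
[2] flags=0000 LE?F → skip
[3] flags=1000 → (cmp)
[4] flags=1000 MI?T → r0=0xab
[5] flags=1000 CC?T → r3=0x7b
[6] flags=1000 LS?T → r2=0x78
[7] flags=1001 → (cmp)
[8] flags=1001 GT?T → r5=0x0d
[9] flags=1001 CC?T → r4=0x0e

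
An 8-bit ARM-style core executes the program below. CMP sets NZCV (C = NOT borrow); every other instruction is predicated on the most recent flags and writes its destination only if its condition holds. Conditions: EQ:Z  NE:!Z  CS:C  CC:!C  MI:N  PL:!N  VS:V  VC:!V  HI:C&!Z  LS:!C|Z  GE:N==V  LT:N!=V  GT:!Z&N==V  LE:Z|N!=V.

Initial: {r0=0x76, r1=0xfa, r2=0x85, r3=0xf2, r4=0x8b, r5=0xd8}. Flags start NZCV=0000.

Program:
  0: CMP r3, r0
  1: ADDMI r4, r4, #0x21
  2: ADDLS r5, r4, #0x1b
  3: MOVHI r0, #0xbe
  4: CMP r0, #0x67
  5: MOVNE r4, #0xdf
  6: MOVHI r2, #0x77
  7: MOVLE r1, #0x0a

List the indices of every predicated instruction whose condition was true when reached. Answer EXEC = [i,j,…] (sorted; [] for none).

EXEC = [3,5,6,7]

0: ✓ CMP  NZCV=0011
1: · ADDMI
2: · ADDLS
3: ✓ MOVHI  r0←0xbe
4: ✓ CMP  NZCV=0011
5: ✓ MOVNE  r4←0xdf
6: ✓ MOVHI  r2←0x77
7: ✓ MOVLE  r1←0x0a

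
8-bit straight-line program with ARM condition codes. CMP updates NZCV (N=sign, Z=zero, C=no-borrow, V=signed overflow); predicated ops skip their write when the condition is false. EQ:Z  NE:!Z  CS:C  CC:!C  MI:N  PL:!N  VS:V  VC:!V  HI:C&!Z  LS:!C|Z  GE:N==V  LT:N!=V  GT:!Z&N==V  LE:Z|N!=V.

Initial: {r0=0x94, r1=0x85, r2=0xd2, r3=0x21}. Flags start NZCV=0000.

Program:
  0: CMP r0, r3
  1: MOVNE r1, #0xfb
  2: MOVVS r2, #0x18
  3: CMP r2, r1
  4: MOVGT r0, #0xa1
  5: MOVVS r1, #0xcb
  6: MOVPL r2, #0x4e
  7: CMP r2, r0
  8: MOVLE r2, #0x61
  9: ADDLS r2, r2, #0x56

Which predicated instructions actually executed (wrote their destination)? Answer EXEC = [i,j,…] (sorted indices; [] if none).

EXEC = [1,2,4,6,9]

0: ✓ CMP  NZCV=0011
1: ✓ MOVNE  r1←0xfb
2: ✓ MOVVS  r2←0x18
3: ✓ CMP  NZCV=0000
4: ✓ MOVGT  r0←0xa1
5: · MOVVS
6: ✓ MOVPL  r2←0x4e
7: ✓ CMP  NZCV=1001
8: · MOVLE
9: ✓ ADDLS  r2←0xa4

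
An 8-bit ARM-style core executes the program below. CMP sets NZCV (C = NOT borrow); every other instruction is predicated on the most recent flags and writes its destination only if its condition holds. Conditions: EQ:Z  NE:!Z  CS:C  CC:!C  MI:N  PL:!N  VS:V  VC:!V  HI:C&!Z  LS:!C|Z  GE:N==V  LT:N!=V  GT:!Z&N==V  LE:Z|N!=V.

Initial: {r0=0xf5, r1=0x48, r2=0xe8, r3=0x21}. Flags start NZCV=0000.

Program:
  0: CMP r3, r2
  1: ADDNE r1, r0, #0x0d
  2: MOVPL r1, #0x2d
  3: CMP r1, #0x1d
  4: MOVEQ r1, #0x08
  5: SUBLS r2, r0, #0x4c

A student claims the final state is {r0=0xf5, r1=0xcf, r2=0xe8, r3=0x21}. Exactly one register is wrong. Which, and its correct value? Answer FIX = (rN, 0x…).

FIX = (r1, 0x2d)

[0] flags=0000 → (cmp)
[1] flags=0000 NE?T → r1=0x02
[2] flags=0000 PL?T → r1=0x2d
[3] flags=0010 → (cmp)
[4] flags=0010 EQ?F → skip
[5] flags=0010 LS?F → skip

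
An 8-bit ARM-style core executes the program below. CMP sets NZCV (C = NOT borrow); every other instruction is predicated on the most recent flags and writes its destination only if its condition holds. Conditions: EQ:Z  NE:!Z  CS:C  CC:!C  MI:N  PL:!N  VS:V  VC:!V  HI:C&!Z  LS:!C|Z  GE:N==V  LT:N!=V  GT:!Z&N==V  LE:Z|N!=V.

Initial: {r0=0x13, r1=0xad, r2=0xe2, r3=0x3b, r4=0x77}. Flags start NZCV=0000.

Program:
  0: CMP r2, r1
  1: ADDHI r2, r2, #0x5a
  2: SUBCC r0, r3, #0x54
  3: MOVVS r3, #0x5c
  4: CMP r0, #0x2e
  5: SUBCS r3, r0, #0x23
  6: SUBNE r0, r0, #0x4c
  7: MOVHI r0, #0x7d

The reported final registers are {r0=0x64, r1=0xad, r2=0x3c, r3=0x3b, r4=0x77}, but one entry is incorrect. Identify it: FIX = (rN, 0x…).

[0] flags=0010 → (cmp)
[1] flags=0010 HI?T → r2=0x3c
[2] flags=0010 CC?F → skip
[3] flags=0010 VS?F → skip
[4] flags=1000 → (cmp)
[5] flags=1000 CS?F → skip
[6] flags=1000 NE?T → r0=0xc7
[7] flags=1000 HI?F → skip

FIX = (r0, 0xc7)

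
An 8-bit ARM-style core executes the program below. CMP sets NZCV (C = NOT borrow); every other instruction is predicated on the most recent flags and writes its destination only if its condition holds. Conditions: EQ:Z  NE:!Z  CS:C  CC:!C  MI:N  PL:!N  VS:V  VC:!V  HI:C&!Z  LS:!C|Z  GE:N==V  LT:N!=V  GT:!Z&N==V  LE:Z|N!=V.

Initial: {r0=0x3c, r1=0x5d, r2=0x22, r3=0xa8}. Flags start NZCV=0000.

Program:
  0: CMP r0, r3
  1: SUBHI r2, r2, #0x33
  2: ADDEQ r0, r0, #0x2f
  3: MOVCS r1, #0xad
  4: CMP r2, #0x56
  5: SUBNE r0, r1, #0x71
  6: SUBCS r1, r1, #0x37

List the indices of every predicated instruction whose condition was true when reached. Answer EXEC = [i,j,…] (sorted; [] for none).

0: ✓ CMP  NZCV=1001
1: · SUBHI
2: · ADDEQ
3: · MOVCS
4: ✓ CMP  NZCV=1000
5: ✓ SUBNE  r0←0xec
6: · SUBCS

EXEC = [5]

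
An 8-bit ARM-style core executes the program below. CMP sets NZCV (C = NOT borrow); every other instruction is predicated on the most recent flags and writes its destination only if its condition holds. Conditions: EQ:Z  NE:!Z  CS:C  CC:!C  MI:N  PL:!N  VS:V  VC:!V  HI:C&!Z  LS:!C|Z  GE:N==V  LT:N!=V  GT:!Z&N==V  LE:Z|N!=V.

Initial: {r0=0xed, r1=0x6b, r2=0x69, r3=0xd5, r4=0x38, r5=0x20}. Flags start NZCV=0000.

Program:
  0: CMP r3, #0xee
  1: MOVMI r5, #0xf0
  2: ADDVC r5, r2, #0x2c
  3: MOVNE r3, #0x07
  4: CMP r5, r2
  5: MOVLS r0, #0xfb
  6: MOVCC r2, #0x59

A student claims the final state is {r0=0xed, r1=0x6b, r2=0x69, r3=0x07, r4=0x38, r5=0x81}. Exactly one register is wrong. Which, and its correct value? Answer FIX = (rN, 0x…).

[0] flags=1000 → (cmp)
[1] flags=1000 MI?T → r5=0xf0
[2] flags=1000 VC?T → r5=0x95
[3] flags=1000 NE?T → r3=0x07
[4] flags=0011 → (cmp)
[5] flags=0011 LS?F → skip
[6] flags=0011 CC?F → skip

FIX = (r5, 0x95)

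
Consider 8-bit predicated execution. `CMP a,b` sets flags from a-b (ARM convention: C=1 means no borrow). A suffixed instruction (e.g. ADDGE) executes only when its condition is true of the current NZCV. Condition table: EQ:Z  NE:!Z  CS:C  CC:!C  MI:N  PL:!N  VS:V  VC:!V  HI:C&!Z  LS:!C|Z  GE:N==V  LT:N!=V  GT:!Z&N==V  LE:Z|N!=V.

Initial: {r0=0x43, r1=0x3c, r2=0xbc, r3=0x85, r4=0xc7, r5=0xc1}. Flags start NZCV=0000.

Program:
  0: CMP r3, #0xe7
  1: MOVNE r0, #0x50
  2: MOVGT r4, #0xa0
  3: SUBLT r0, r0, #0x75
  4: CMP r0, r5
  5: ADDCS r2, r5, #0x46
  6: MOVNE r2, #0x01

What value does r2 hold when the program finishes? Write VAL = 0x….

[0] flags=1000 → (cmp)
[1] flags=1000 NE?T → r0=0x50
[2] flags=1000 GT?F → skip
[3] flags=1000 LT?T → r0=0xdb
[4] flags=0010 → (cmp)
[5] flags=0010 CS?T → r2=0x07
[6] flags=0010 NE?T → r2=0x01

VAL = 0x01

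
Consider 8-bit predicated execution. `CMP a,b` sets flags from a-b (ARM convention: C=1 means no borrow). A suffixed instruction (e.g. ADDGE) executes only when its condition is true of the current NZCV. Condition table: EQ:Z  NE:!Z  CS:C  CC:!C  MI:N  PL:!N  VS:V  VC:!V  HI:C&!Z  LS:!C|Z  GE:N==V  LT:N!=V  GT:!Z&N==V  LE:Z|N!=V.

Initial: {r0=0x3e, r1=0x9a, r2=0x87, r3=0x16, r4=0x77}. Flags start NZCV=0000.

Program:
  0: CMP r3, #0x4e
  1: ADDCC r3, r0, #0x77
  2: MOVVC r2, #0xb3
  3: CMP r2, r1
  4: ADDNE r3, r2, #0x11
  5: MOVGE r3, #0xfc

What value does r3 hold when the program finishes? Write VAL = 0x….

[0] flags=1000 → (cmp)
[1] flags=1000 CC?T → r3=0xb5
[2] flags=1000 VC?T → r2=0xb3
[3] flags=0010 → (cmp)
[4] flags=0010 NE?T → r3=0xc4
[5] flags=0010 GE?T → r3=0xfc

VAL = 0xfc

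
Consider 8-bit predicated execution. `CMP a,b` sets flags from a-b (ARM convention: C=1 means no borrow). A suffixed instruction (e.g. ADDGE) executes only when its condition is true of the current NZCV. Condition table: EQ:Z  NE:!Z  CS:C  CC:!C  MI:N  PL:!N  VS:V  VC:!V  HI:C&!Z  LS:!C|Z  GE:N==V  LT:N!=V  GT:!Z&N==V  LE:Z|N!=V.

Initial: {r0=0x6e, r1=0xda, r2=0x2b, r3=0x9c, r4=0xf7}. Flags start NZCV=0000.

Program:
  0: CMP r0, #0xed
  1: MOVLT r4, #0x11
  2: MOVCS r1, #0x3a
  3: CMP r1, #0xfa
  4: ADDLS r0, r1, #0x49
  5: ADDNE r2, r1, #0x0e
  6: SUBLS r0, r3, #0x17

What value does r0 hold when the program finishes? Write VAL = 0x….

VAL = 0x85

0: ✓ CMP  NZCV=1001
1: · MOVLT
2: · MOVCS
3: ✓ CMP  NZCV=1000
4: ✓ ADDLS  r0←0x23
5: ✓ ADDNE  r2←0xe8
6: ✓ SUBLS  r0←0x85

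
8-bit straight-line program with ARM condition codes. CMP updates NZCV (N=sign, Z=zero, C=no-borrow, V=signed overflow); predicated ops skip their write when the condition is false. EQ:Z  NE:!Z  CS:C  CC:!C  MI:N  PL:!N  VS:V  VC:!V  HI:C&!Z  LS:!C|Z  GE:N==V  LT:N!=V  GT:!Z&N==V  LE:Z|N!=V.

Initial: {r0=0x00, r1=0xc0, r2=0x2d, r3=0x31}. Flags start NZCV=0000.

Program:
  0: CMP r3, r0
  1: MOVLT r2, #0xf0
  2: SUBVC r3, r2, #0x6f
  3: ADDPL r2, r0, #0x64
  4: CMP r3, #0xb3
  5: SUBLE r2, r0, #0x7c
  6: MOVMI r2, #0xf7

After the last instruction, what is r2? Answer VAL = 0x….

VAL = 0x64

0: ✓ CMP  NZCV=0010
1: · MOVLT
2: ✓ SUBVC  r3←0xbe
3: ✓ ADDPL  r2←0x64
4: ✓ CMP  NZCV=0010
5: · SUBLE
6: · MOVMI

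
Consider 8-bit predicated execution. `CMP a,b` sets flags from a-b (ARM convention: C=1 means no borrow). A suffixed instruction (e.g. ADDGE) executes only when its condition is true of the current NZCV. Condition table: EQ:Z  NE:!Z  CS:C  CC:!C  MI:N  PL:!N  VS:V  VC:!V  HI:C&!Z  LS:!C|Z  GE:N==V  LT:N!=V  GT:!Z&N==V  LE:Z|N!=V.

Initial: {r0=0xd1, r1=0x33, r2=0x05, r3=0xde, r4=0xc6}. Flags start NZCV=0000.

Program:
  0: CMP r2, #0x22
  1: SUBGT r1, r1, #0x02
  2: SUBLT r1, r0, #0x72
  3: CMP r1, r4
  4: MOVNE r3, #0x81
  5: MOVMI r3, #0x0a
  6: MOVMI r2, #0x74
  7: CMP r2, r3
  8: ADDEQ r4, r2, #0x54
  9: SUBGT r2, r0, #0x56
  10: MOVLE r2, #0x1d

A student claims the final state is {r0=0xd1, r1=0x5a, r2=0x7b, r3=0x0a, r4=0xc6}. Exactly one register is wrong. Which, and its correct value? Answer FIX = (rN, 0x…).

FIX = (r1, 0x5f)

[0] flags=1000 → (cmp)
[1] flags=1000 GT?F → skip
[2] flags=1000 LT?T → r1=0x5f
[3] flags=1001 → (cmp)
[4] flags=1001 NE?T → r3=0x81
[5] flags=1001 MI?T → r3=0x0a
[6] flags=1001 MI?T → r2=0x74
[7] flags=0010 → (cmp)
[8] flags=0010 EQ?F → skip
[9] flags=0010 GT?T → r2=0x7b
[10] flags=0010 LE?F → skip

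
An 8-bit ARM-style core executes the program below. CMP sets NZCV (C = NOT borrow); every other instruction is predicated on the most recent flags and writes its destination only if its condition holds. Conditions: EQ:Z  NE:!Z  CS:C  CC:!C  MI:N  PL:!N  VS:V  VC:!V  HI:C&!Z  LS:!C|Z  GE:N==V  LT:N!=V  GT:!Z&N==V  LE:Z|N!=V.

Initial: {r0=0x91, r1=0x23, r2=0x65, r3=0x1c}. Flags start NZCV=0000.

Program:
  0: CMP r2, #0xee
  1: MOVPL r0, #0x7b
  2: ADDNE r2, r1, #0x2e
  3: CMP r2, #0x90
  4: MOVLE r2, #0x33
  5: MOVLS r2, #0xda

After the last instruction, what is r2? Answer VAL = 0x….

VAL = 0xda

[0] flags=0000 → (cmp)
[1] flags=0000 PL?T → r0=0x7b
[2] flags=0000 NE?T → r2=0x51
[3] flags=1001 → (cmp)
[4] flags=1001 LE?F → skip
[5] flags=1001 LS?T → r2=0xda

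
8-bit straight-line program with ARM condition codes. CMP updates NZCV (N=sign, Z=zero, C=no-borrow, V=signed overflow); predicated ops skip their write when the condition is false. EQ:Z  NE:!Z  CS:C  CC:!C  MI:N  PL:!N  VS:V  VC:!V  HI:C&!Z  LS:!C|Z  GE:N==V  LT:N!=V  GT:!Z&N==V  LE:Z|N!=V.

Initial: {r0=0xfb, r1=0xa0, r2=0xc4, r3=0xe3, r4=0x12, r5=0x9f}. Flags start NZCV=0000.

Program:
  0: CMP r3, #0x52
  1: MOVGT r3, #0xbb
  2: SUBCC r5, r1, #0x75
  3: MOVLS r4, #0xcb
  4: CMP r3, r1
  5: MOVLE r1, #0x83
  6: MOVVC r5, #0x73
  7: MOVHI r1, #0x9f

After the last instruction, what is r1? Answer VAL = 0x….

[0] flags=1010 → (cmp)
[1] flags=1010 GT?F → skip
[2] flags=1010 CC?F → skip
[3] flags=1010 LS?F → skip
[4] flags=0010 → (cmp)
[5] flags=0010 LE?F → skip
[6] flags=0010 VC?T → r5=0x73
[7] flags=0010 HI?T → r1=0x9f

VAL = 0x9f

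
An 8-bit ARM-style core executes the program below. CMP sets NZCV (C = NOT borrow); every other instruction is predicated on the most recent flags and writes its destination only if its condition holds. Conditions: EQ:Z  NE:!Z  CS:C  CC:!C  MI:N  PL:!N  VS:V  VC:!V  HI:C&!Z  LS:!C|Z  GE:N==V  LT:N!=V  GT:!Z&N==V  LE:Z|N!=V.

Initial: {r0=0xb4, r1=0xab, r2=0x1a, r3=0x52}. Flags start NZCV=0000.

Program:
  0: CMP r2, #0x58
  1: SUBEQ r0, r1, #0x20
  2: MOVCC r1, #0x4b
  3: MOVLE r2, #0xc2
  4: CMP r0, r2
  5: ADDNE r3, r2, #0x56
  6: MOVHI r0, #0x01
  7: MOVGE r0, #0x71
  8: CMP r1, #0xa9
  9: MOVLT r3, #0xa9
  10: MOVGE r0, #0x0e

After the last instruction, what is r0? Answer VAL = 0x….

VAL = 0x0e

0: ✓ CMP  NZCV=1000
1: · SUBEQ
2: ✓ MOVCC  r1←0x4b
3: ✓ MOVLE  r2←0xc2
4: ✓ CMP  NZCV=1000
5: ✓ ADDNE  r3←0x18
6: · MOVHI
7: · MOVGE
8: ✓ CMP  NZCV=1001
9: · MOVLT
10: ✓ MOVGE  r0←0x0e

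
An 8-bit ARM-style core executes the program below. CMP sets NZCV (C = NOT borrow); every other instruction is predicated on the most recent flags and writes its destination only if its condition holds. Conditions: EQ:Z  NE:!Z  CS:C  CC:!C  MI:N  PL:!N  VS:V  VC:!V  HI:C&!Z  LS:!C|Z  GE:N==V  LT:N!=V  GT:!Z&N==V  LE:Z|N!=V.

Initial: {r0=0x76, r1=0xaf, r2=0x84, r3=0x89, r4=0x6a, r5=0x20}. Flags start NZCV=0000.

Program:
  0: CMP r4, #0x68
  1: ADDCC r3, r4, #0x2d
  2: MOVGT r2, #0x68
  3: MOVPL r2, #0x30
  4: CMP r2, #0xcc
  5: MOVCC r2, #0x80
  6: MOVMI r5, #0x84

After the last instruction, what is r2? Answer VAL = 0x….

VAL = 0x80

0: ✓ CMP  NZCV=0010
1: · ADDCC
2: ✓ MOVGT  r2←0x68
3: ✓ MOVPL  r2←0x30
4: ✓ CMP  NZCV=0000
5: ✓ MOVCC  r2←0x80
6: · MOVMI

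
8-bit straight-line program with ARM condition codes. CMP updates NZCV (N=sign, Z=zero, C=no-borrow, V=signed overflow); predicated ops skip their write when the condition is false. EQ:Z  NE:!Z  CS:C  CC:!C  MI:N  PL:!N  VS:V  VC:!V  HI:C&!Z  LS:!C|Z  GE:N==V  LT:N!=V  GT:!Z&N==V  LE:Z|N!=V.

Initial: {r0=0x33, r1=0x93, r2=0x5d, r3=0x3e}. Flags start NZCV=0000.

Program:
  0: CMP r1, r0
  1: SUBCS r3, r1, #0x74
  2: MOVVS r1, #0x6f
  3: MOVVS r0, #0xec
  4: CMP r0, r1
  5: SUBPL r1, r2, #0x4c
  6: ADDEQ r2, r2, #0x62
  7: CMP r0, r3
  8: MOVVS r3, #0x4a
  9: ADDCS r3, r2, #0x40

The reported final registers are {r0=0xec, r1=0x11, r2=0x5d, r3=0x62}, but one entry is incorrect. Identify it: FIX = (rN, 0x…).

FIX = (r3, 0x9d)

0: ✓ CMP  NZCV=0011
1: ✓ SUBCS  r3←0x1f
2: ✓ MOVVS  r1←0x6f
3: ✓ MOVVS  r0←0xec
4: ✓ CMP  NZCV=0011
5: ✓ SUBPL  r1←0x11
6: · ADDEQ
7: ✓ CMP  NZCV=1010
8: · MOVVS
9: ✓ ADDCS  r3←0x9d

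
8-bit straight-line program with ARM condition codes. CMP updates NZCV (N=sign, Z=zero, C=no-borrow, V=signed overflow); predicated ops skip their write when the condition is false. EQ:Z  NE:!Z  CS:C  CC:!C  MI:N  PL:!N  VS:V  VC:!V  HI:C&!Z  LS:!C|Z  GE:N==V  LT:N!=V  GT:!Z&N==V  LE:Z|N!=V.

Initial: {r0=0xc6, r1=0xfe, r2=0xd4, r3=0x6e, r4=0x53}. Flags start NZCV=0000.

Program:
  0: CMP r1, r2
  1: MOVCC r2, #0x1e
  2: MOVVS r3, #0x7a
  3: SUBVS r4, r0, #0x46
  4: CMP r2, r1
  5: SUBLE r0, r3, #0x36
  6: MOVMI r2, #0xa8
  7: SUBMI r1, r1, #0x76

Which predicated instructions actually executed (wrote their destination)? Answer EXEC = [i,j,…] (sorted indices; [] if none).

[0] flags=0010 → (cmp)
[1] flags=0010 CC?F → skip
[2] flags=0010 VS?F → skip
[3] flags=0010 VS?F → skip
[4] flags=1000 → (cmp)
[5] flags=1000 LE?T → r0=0x38
[6] flags=1000 MI?T → r2=0xa8
[7] flags=1000 MI?T → r1=0x88

EXEC = [5,6,7]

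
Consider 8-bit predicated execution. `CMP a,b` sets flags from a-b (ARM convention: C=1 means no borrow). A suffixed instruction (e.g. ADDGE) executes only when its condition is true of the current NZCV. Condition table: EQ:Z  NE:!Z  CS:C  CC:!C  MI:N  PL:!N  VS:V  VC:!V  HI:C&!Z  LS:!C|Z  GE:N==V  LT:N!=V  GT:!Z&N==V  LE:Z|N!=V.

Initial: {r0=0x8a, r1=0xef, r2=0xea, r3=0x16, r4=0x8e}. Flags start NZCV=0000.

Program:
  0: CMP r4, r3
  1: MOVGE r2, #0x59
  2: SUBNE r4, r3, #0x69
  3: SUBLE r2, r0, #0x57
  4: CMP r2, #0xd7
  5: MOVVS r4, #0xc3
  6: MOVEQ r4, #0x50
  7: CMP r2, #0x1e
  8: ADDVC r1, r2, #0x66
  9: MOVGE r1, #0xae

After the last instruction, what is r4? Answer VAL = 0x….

VAL = 0xad

[0] flags=0011 → (cmp)
[1] flags=0011 GE?F → skip
[2] flags=0011 NE?T → r4=0xad
[3] flags=0011 LE?T → r2=0x33
[4] flags=0000 → (cmp)
[5] flags=0000 VS?F → skip
[6] flags=0000 EQ?F → skip
[7] flags=0010 → (cmp)
[8] flags=0010 VC?T → r1=0x99
[9] flags=0010 GE?T → r1=0xae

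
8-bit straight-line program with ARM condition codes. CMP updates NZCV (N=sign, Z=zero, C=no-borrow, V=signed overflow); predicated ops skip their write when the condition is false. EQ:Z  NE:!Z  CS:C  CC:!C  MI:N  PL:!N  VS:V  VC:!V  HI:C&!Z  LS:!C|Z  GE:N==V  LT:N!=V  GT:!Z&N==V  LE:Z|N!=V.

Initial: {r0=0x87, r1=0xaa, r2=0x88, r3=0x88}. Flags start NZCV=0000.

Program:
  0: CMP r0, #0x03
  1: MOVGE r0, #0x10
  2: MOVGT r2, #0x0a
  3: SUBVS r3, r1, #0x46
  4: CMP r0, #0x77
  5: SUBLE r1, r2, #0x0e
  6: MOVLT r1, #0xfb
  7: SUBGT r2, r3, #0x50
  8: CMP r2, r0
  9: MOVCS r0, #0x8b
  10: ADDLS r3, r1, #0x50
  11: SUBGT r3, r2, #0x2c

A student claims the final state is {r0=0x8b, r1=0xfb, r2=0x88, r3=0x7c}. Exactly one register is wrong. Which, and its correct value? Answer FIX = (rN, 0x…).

0: ✓ CMP  NZCV=1010
1: · MOVGE
2: · MOVGT
3: · SUBVS
4: ✓ CMP  NZCV=0011
5: ✓ SUBLE  r1←0x7a
6: ✓ MOVLT  r1←0xfb
7: · SUBGT
8: ✓ CMP  NZCV=0010
9: ✓ MOVCS  r0←0x8b
10: · ADDLS
11: ✓ SUBGT  r3←0x5c

FIX = (r3, 0x5c)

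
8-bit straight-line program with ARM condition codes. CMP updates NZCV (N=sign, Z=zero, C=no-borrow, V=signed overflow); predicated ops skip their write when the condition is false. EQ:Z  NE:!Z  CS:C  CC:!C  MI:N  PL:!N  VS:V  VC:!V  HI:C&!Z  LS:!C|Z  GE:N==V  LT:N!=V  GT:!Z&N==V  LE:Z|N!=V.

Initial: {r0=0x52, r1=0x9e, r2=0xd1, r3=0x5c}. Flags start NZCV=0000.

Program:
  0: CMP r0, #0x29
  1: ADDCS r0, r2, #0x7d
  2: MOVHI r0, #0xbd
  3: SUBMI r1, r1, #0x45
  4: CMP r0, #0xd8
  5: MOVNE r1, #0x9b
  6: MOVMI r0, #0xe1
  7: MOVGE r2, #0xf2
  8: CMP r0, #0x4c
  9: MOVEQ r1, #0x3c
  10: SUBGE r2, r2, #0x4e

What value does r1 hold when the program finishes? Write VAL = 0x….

VAL = 0x9b

[0] flags=0010 → (cmp)
[1] flags=0010 CS?T → r0=0x4e
[2] flags=0010 HI?T → r0=0xbd
[3] flags=0010 MI?F → skip
[4] flags=1000 → (cmp)
[5] flags=1000 NE?T → r1=0x9b
[6] flags=1000 MI?T → r0=0xe1
[7] flags=1000 GE?F → skip
[8] flags=1010 → (cmp)
[9] flags=1010 EQ?F → skip
[10] flags=1010 GE?F → skip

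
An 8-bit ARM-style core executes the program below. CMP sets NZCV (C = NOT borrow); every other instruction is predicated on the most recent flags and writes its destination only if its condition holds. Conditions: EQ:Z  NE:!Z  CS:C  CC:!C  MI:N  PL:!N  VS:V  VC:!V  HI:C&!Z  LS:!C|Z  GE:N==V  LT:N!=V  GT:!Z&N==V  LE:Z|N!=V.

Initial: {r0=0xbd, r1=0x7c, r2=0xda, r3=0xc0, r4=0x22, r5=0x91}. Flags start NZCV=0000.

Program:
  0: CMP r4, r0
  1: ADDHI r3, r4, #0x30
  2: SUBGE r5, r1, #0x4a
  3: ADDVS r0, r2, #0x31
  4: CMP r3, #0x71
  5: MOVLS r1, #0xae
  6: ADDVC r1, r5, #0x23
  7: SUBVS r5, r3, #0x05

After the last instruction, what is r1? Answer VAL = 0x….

VAL = 0x7c

0: ✓ CMP  NZCV=0000
1: · ADDHI
2: ✓ SUBGE  r5←0x32
3: · ADDVS
4: ✓ CMP  NZCV=0011
5: · MOVLS
6: · ADDVC
7: ✓ SUBVS  r5←0xbb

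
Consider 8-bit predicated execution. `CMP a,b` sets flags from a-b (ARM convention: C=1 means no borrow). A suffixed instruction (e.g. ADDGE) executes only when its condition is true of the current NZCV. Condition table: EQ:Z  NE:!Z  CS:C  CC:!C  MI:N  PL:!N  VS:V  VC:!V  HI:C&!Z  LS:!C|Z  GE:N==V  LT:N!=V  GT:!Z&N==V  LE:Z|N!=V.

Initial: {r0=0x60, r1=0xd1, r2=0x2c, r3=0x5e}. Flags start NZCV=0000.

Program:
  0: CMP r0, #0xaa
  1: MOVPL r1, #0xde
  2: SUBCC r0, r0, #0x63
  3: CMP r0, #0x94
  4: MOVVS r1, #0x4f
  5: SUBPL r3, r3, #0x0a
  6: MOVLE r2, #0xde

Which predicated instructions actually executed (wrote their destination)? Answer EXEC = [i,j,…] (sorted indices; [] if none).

0: ✓ CMP  NZCV=1001
1: · MOVPL
2: ✓ SUBCC  r0←0xfd
3: ✓ CMP  NZCV=0010
4: · MOVVS
5: ✓ SUBPL  r3←0x54
6: · MOVLE

EXEC = [2,5]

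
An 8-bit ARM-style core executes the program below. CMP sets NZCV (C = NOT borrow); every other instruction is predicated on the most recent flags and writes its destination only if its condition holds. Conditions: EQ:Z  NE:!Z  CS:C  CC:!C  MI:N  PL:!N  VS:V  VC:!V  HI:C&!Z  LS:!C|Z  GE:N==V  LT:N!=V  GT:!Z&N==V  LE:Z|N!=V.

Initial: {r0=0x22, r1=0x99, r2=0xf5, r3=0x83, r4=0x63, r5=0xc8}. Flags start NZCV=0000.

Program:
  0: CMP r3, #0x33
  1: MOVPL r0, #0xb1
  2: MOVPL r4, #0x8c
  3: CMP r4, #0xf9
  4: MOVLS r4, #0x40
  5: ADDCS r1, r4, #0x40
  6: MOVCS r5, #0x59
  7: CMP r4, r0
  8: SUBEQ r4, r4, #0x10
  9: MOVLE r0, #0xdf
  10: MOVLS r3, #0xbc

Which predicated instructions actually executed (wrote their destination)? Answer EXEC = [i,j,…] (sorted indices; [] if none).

0: ✓ CMP  NZCV=0011
1: ✓ MOVPL  r0←0xb1
2: ✓ MOVPL  r4←0x8c
3: ✓ CMP  NZCV=1000
4: ✓ MOVLS  r4←0x40
5: · ADDCS
6: · MOVCS
7: ✓ CMP  NZCV=1001
8: · SUBEQ
9: · MOVLE
10: ✓ MOVLS  r3←0xbc

EXEC = [1,2,4,10]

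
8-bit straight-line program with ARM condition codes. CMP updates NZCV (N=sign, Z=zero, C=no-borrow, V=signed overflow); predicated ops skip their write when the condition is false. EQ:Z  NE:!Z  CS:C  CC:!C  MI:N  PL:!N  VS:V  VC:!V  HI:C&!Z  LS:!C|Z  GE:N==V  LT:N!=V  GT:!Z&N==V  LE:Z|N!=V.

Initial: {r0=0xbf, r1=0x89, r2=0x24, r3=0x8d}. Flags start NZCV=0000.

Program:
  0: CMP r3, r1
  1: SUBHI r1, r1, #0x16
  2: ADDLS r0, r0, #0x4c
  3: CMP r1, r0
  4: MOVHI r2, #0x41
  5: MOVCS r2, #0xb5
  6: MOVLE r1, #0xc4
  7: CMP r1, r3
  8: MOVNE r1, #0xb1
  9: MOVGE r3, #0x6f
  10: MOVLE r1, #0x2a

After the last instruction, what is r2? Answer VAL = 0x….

VAL = 0x24

[0] flags=0010 → (cmp)
[1] flags=0010 HI?T → r1=0x73
[2] flags=0010 LS?F → skip
[3] flags=1001 → (cmp)
[4] flags=1001 HI?F → skip
[5] flags=1001 CS?F → skip
[6] flags=1001 LE?F → skip
[7] flags=1001 → (cmp)
[8] flags=1001 NE?T → r1=0xb1
[9] flags=1001 GE?T → r3=0x6f
[10] flags=1001 LE?F → skip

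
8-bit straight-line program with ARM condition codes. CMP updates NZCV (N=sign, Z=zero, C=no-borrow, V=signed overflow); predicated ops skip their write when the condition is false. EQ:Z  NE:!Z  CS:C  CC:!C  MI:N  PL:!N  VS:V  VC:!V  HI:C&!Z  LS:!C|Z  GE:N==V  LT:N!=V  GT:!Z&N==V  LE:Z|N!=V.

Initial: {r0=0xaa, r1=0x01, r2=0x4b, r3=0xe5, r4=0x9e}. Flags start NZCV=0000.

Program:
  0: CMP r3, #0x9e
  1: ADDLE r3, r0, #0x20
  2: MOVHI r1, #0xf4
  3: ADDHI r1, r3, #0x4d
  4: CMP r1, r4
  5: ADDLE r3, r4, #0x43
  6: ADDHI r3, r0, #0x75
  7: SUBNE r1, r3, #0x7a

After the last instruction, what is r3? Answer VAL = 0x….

VAL = 0xe5

0: ✓ CMP  NZCV=0010
1: · ADDLE
2: ✓ MOVHI  r1←0xf4
3: ✓ ADDHI  r1←0x32
4: ✓ CMP  NZCV=1001
5: · ADDLE
6: · ADDHI
7: ✓ SUBNE  r1←0x6b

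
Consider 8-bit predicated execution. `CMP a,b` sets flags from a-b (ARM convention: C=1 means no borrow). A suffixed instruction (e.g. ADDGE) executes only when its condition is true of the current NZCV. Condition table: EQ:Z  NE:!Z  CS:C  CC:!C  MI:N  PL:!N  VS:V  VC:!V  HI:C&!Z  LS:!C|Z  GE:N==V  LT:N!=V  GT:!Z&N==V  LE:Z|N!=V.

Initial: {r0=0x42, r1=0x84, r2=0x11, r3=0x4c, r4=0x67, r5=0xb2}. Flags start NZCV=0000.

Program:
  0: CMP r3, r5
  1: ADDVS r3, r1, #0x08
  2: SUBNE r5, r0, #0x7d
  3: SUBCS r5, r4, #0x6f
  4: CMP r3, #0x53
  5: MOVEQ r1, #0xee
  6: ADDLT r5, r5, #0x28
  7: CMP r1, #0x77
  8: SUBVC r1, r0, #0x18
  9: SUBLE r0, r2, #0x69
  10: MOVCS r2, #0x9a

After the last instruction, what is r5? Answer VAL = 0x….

VAL = 0xed

0: ✓ CMP  NZCV=1001
1: ✓ ADDVS  r3←0x8c
2: ✓ SUBNE  r5←0xc5
3: · SUBCS
4: ✓ CMP  NZCV=0011
5: · MOVEQ
6: ✓ ADDLT  r5←0xed
7: ✓ CMP  NZCV=0011
8: · SUBVC
9: ✓ SUBLE  r0←0xa8
10: ✓ MOVCS  r2←0x9a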